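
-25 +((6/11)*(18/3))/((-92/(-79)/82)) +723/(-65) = 194.32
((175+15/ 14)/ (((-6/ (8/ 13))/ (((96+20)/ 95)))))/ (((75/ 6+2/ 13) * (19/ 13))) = -2973776/ 2494149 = -1.19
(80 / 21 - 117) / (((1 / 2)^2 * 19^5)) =-0.00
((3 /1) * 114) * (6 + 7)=4446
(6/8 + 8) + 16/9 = 379/36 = 10.53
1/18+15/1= 271/18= 15.06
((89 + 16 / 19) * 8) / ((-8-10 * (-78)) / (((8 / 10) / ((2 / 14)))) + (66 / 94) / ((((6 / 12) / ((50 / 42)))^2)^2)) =41608043064 / 9286870445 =4.48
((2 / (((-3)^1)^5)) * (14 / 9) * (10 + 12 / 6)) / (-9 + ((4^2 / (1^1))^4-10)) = -112 / 47761893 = -0.00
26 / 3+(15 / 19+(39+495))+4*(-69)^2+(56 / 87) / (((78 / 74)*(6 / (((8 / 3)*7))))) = 11365803119 / 580203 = 19589.36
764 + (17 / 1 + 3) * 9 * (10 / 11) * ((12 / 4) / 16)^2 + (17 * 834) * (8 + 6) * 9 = 629093609 / 352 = 1787197.75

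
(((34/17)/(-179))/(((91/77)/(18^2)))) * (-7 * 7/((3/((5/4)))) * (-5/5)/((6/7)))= -169785/2327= -72.96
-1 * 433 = -433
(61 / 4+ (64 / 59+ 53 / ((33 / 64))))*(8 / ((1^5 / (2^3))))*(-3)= -14843632 / 649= -22871.54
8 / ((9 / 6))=16 / 3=5.33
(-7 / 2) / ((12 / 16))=-14 / 3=-4.67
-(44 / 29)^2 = -1936 / 841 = -2.30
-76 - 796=-872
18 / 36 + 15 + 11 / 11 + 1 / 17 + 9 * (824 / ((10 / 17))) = 2146039 / 170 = 12623.76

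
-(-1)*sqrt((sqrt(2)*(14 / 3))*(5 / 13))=sqrt(1365)*2^(3 / 4) / 39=1.59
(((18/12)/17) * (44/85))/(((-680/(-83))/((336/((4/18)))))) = 1035342/122825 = 8.43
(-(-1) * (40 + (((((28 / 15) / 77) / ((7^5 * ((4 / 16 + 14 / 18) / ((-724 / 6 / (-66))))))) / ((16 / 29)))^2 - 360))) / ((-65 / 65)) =407649660848160359999 / 1273905190150587225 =320.00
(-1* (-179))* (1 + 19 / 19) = 358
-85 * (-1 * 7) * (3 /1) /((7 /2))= 510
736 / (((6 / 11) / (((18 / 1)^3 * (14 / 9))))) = 12241152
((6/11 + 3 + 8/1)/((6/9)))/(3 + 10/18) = 4.87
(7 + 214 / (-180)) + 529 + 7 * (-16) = 38053 / 90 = 422.81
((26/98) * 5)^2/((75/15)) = 845/2401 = 0.35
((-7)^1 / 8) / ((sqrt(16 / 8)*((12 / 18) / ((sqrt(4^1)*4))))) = -21*sqrt(2) / 4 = -7.42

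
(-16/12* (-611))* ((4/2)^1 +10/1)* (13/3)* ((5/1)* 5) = 1059066.67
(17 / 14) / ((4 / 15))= 255 / 56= 4.55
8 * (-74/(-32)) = 37/2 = 18.50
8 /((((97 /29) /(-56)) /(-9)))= 116928 /97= 1205.44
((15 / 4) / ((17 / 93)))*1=20.51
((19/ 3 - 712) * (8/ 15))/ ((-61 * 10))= 8468/ 13725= 0.62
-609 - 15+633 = 9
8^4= 4096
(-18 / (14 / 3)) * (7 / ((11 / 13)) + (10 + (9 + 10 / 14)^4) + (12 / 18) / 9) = -6363351721 / 184877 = -34419.38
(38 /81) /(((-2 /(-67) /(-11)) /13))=-182039 /81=-2247.40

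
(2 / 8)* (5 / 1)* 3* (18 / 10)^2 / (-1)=-243 / 20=-12.15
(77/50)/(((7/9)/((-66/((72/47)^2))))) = -267289/4800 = -55.69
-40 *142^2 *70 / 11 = -56459200 / 11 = -5132654.55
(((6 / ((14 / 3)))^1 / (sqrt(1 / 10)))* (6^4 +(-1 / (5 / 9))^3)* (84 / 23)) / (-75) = -5805756* sqrt(10) / 71875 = -255.44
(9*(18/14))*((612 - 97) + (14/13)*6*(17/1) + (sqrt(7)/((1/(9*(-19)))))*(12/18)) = 657963/91 - 9234*sqrt(7)/7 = 3740.24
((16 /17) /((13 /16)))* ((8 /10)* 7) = 7168 /1105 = 6.49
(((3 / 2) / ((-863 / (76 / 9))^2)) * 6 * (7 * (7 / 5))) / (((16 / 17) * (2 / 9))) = 300713 / 7447690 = 0.04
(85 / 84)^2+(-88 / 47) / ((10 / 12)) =-2027693 / 1658160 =-1.22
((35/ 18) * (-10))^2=30625/ 81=378.09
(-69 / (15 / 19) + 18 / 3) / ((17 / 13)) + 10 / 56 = -147723 / 2380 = -62.07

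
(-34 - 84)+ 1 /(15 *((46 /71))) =-81349 /690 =-117.90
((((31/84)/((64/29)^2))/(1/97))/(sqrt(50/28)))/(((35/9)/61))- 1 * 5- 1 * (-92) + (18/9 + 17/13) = 462786321 * sqrt(14)/20070400 + 1174/13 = 176.58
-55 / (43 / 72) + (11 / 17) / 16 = -1076647 / 11696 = -92.05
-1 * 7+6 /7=-43 /7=-6.14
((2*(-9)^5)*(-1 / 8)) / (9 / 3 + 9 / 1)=19683 / 16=1230.19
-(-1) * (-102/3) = -34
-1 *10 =-10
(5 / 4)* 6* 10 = 75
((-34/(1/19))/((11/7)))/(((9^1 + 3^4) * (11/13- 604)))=29393/3881295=0.01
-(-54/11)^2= -2916/121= -24.10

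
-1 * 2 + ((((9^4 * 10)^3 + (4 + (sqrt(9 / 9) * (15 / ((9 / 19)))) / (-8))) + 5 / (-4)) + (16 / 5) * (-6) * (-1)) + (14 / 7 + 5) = 282429536481022.99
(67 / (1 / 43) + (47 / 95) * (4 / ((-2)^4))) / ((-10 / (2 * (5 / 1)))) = -1094827 / 380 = -2881.12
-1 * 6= -6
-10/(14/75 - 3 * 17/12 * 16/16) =3000/1219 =2.46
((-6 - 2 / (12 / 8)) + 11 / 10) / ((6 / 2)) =-2.08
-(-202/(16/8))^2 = -10201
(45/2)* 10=225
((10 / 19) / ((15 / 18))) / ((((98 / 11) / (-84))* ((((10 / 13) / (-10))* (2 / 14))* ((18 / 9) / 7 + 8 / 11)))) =10164 / 19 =534.95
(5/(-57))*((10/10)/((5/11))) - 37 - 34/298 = -316849/8493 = -37.31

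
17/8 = 2.12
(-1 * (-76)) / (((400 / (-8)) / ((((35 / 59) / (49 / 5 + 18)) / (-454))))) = 133 / 1861627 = 0.00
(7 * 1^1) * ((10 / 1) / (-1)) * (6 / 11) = -38.18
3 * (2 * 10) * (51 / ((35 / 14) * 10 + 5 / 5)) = 1530 / 13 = 117.69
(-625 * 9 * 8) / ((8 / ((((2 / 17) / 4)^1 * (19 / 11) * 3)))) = -320625 / 374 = -857.29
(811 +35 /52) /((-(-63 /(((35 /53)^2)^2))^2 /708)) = -38147274640234375 /7284383778129237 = -5.24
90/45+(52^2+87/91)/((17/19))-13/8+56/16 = 37462909/12376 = 3027.06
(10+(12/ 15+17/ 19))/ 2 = 1111/ 190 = 5.85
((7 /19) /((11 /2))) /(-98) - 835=-1221606 /1463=-835.00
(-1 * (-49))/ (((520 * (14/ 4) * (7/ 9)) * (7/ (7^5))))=21609/ 260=83.11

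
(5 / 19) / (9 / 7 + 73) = 7 / 1976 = 0.00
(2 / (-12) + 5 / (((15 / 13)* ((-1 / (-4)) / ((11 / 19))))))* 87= 32625 / 38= 858.55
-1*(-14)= 14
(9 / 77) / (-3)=-3 / 77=-0.04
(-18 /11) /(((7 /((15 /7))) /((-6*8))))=12960 /539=24.04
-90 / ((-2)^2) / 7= -45 / 14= -3.21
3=3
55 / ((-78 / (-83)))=4565 / 78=58.53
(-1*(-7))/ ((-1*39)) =-7/ 39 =-0.18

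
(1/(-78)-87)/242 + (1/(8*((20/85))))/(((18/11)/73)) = 1922477/82368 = 23.34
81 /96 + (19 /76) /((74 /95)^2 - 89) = 21467023 /25527968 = 0.84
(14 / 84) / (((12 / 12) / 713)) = 713 / 6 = 118.83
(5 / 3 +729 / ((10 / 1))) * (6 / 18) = 2237 / 90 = 24.86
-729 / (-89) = 729 / 89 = 8.19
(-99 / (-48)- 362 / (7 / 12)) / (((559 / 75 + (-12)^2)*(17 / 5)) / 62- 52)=805298625 / 56890232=14.16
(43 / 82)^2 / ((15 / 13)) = 24037 / 100860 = 0.24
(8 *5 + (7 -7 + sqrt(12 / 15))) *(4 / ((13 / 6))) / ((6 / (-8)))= -1280 / 13 -64 *sqrt(5) / 65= -100.66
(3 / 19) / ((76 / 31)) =93 / 1444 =0.06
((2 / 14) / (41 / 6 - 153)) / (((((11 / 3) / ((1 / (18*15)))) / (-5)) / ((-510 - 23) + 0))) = -533 / 202587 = -0.00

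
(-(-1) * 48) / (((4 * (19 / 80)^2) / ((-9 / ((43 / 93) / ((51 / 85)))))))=-38568960 / 15523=-2484.63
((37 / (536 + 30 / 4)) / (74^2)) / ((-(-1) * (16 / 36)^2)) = 81 / 1287008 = 0.00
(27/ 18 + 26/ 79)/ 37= 289/ 5846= 0.05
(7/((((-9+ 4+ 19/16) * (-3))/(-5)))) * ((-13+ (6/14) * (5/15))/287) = 2400/17507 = 0.14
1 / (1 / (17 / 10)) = 17 / 10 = 1.70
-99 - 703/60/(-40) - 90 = -452897/2400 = -188.71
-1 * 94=-94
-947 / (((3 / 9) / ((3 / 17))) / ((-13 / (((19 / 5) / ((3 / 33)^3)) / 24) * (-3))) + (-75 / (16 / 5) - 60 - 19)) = 79775280 / 7769509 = 10.27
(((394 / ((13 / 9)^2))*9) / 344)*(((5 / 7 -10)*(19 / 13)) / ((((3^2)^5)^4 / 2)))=-18715 / 1696703111760677396922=-0.00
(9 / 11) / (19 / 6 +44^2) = 0.00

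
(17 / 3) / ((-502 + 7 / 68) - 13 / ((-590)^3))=-59354531000 / 5257034917587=-0.01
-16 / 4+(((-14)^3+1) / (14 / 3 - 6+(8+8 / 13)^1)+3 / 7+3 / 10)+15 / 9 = -378.28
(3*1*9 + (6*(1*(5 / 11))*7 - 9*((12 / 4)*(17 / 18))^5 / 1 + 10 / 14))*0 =0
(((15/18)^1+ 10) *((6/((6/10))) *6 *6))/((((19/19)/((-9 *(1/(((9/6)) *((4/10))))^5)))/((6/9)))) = -8125000/27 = -300925.93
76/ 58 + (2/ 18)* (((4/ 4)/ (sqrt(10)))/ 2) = 1.33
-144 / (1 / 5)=-720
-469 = -469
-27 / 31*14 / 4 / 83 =-189 / 5146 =-0.04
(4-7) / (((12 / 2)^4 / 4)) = -1 / 108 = -0.01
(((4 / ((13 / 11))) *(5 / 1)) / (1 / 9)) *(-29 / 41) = -57420 / 533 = -107.73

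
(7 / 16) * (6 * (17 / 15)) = 119 / 40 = 2.98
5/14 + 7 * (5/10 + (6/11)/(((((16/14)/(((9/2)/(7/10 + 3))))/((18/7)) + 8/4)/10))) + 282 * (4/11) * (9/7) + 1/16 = 151.91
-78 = -78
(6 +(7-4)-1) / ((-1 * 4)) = -2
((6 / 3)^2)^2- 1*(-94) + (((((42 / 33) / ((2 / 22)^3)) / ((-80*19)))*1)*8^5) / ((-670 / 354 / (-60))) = -7368118538 / 6365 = -1157599.14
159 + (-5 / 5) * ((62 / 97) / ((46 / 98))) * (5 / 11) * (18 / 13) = 50452827 / 319033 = 158.14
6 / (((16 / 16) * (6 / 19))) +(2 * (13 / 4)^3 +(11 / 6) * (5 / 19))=160765 / 1824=88.14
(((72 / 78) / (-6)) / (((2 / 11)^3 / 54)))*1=-35937 / 26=-1382.19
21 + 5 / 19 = 404 / 19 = 21.26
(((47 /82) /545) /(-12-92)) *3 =-141 /4647760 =-0.00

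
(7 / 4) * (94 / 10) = 329 / 20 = 16.45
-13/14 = -0.93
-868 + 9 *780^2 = 5474732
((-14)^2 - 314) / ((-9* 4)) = 59 / 18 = 3.28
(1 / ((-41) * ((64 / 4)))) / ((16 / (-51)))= 51 / 10496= 0.00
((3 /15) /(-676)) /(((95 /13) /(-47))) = 47 /24700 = 0.00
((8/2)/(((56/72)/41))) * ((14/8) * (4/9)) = 164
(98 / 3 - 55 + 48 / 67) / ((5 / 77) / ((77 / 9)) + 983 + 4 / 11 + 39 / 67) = -25761505 / 1172605701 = -0.02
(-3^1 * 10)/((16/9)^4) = -98415/32768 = -3.00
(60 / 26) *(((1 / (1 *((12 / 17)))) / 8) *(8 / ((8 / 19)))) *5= 8075 / 208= 38.82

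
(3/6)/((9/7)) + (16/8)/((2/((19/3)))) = 121/18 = 6.72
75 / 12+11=69 / 4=17.25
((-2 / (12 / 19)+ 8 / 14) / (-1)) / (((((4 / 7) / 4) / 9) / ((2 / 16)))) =327 / 16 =20.44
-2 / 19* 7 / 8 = -7 / 76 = -0.09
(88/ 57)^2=7744/ 3249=2.38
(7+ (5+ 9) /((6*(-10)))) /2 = 203 /60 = 3.38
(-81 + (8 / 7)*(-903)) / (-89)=1113 / 89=12.51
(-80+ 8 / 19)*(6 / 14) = -648 / 19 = -34.11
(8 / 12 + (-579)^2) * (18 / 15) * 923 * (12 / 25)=891152808 / 5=178230561.60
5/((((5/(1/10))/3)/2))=3/5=0.60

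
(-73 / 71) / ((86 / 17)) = -1241 / 6106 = -0.20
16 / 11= 1.45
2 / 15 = 0.13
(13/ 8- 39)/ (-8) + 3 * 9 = 2027/ 64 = 31.67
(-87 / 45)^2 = 841 / 225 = 3.74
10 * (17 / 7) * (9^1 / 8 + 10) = 7565 / 28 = 270.18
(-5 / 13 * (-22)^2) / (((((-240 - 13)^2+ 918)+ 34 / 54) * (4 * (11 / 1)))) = -1485 / 22789598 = -0.00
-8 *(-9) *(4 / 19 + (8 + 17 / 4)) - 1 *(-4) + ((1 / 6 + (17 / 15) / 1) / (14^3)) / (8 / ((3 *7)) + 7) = 10403327941 / 11544400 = 901.16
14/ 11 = 1.27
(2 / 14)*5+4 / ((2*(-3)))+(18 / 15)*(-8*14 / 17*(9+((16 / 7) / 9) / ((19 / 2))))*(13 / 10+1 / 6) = -10644563 / 101745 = -104.62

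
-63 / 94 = -0.67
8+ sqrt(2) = 9.41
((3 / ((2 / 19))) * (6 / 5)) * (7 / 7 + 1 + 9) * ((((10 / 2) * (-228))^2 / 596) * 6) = 733364280 / 149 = 4921907.92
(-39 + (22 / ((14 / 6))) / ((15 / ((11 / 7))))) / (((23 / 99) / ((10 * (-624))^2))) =-7179992202240 / 1127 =-6370889265.52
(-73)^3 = -389017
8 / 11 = 0.73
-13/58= -0.22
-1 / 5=-0.20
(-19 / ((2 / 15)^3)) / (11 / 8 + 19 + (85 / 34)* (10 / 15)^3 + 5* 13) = -91125 / 979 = -93.08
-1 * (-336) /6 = 56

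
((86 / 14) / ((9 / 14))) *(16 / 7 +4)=3784 / 63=60.06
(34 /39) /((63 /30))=340 /819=0.42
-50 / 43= -1.16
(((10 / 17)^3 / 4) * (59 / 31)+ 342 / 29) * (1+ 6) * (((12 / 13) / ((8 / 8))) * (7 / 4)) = 134.45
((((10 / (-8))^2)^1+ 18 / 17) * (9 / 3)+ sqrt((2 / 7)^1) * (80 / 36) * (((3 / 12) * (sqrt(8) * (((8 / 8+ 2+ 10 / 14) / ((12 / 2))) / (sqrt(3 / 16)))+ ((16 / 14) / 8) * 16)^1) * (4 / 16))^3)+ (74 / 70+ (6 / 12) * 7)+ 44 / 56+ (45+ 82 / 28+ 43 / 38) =62.34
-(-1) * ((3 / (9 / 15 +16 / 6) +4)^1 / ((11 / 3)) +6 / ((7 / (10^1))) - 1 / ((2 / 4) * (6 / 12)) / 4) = 4804 / 539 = 8.91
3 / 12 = 1 / 4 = 0.25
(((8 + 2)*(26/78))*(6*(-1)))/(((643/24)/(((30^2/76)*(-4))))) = 432000/12217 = 35.36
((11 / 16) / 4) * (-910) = -5005 / 32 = -156.41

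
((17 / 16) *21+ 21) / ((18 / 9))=693 / 32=21.66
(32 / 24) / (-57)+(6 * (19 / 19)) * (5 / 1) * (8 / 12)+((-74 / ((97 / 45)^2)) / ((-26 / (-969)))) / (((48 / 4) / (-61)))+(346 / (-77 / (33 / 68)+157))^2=96496907527457 / 2091620700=46134.99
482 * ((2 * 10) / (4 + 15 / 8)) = 77120 / 47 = 1640.85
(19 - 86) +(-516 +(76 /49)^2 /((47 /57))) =-65460569 /112847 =-580.08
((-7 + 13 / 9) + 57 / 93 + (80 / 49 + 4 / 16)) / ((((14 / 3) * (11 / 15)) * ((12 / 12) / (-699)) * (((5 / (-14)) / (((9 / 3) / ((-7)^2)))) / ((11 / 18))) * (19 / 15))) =-30780465 / 595448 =-51.69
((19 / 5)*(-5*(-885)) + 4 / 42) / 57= 295.00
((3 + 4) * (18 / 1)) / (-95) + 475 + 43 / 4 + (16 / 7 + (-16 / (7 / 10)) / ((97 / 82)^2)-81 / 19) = 11665816363 / 25027940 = 466.11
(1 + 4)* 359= 1795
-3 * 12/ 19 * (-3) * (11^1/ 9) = 6.95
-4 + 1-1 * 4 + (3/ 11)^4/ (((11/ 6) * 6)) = -1127276/ 161051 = -7.00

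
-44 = -44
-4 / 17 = -0.24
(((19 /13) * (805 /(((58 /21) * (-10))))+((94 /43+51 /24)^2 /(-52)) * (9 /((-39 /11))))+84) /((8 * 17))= 98149648917 /315500816384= 0.31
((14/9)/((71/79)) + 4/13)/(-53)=-0.04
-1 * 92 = -92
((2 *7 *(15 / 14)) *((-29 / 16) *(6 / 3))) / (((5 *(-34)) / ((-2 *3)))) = -1.92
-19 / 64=-0.30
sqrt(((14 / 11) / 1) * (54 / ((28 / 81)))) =27 * sqrt(33) / 11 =14.10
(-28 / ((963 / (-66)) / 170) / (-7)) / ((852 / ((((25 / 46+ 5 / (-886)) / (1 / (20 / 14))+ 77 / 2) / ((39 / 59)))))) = -206003431810 / 63395377227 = -3.25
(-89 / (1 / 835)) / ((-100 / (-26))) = -193219 / 10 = -19321.90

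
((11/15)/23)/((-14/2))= -11/2415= -0.00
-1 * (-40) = 40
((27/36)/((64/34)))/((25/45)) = 459/640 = 0.72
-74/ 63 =-1.17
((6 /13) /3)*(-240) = -480 /13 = -36.92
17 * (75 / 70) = 255 / 14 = 18.21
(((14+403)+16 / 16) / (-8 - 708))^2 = 43681 / 128164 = 0.34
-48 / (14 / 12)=-288 / 7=-41.14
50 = 50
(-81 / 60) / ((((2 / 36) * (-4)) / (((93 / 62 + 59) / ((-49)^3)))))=-29403 / 9411920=-0.00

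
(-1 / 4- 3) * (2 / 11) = -13 / 22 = -0.59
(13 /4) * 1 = 13 /4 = 3.25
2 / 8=1 / 4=0.25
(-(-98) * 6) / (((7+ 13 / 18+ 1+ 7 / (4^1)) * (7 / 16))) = 48384 / 377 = 128.34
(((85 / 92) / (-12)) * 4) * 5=-1.54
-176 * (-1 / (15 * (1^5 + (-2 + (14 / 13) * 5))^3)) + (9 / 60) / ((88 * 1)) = 137775281 / 977819040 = 0.14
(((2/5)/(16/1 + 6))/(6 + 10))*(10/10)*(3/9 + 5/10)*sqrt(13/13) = 1/1056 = 0.00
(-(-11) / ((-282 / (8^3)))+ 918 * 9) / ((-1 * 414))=-581063 / 29187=-19.91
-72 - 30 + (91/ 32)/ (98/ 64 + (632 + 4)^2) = -1320279851/ 12943921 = -102.00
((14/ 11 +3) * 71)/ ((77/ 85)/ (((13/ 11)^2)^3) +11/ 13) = 1369100238805/ 5319260672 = 257.39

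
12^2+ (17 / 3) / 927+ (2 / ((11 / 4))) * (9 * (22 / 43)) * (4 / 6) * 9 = 19623467 / 119583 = 164.10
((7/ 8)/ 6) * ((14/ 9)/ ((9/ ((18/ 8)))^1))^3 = 0.01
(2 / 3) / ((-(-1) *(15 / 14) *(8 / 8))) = 28 / 45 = 0.62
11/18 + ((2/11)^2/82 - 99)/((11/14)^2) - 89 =-2687778407/10805058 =-248.75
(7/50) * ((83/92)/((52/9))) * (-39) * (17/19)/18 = -29631/699200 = -0.04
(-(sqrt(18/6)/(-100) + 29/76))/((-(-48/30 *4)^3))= -3625/2490368 + 5 *sqrt(3)/131072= -0.00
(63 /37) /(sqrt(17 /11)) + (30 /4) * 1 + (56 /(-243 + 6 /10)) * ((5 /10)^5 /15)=63 * sqrt(187) /629 + 109073 /14544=8.87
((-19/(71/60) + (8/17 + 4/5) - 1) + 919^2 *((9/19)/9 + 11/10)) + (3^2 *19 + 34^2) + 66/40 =974780.54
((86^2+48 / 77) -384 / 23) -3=13064539 / 1771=7376.93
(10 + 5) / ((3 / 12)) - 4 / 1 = 56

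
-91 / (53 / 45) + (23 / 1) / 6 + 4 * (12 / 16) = -22397 / 318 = -70.43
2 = 2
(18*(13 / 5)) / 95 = 0.49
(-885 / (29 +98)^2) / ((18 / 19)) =-5605 / 96774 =-0.06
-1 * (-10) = 10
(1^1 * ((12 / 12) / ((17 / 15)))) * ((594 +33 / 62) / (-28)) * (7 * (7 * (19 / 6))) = -24512565 / 8432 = -2907.09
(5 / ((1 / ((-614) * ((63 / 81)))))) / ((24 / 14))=-75215 / 54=-1392.87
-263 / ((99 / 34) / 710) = -6348820 / 99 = -64129.49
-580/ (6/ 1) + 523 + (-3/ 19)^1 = 24292/ 57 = 426.18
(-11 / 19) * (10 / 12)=-55 / 114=-0.48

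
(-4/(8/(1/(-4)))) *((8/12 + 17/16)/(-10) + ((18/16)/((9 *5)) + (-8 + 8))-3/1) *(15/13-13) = 116347/24960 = 4.66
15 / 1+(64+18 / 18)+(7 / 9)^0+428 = 509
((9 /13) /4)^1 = 0.17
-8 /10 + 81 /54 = 7 /10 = 0.70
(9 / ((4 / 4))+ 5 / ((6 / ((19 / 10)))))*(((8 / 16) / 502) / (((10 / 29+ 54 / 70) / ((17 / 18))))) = 2191385 / 245706912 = 0.01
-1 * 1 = -1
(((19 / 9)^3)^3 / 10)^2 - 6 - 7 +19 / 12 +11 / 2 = 26009636076340129263229 / 3752365882424978025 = 6931.53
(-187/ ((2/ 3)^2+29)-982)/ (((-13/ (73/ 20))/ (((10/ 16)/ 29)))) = 19119649/ 3196960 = 5.98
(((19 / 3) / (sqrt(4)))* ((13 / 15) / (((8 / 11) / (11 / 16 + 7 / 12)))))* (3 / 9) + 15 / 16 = 262937 / 103680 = 2.54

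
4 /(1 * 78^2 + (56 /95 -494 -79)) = 380 /523601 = 0.00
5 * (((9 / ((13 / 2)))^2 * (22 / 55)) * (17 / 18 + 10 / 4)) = 13.21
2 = 2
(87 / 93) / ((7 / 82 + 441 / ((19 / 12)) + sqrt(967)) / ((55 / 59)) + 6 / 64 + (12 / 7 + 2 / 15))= 7231649418791397600 / 2296824951170590325047 - 25788504664581120 * sqrt(967) / 2296824951170590325047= 0.00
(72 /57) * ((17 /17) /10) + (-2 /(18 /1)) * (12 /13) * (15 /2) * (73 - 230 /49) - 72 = -7529086 /60515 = -124.42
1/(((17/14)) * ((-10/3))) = -21/85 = -0.25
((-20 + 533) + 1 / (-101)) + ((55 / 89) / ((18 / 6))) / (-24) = 512.98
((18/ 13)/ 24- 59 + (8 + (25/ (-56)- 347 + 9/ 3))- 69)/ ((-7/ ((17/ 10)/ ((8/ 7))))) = 1149455/ 11648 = 98.68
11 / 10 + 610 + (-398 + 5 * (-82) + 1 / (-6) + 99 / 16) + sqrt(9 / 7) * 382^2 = -45811 / 240 + 437772 * sqrt(7) / 7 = 165271.38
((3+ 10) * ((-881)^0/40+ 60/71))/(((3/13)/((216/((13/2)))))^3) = 11989845504/355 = 33774212.69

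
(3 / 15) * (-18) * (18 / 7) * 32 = -10368 / 35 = -296.23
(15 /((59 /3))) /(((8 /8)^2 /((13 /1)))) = 585 /59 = 9.92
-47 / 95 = -0.49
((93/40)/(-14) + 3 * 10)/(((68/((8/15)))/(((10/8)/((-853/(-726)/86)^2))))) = 1356836066289/865854710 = 1567.05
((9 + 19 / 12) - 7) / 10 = 43 / 120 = 0.36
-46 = -46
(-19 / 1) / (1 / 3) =-57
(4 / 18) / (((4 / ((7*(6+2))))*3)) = 28 / 27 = 1.04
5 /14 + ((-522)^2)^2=1039465423589 /14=74247530256.36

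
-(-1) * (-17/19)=-17/19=-0.89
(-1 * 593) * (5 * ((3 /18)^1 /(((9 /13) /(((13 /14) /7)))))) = -501085 /5292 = -94.69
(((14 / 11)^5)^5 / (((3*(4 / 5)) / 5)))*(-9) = -843727421359656995897160499200 / 108347059433883722041830251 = -7787.27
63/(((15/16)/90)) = 6048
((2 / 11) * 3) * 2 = 12 / 11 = 1.09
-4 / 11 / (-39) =4 / 429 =0.01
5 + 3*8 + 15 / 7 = 218 / 7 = 31.14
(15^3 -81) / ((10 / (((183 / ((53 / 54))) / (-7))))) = -16275654 / 1855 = -8773.94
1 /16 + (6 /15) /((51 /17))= 47 /240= 0.20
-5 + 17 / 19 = -78 / 19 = -4.11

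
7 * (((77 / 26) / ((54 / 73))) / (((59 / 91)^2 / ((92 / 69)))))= 25064039 / 281961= 88.89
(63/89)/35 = 9/445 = 0.02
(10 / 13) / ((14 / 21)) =15 / 13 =1.15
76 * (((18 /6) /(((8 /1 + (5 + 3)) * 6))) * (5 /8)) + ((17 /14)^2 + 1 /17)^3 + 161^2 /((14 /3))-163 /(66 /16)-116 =1649264168464931 /305189035536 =5404.07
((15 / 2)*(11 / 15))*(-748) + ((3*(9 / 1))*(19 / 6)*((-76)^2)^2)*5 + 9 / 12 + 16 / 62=1768528439749 / 124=14262326127.01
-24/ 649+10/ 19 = 0.49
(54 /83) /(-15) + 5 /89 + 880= 32503273 /36935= 880.01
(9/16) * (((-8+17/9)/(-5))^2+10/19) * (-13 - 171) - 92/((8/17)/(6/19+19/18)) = -326393/684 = -477.18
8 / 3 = 2.67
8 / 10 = 0.80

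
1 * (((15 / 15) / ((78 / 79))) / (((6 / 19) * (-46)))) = -0.07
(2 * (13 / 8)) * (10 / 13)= 5 / 2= 2.50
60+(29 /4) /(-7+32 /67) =102937 /1748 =58.89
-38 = -38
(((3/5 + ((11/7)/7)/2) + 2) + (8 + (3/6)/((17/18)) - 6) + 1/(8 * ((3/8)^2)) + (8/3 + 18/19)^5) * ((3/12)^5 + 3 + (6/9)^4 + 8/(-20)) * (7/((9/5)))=3622093073896549671827/534501249400903680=6776.58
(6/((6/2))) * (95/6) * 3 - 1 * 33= 62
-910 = -910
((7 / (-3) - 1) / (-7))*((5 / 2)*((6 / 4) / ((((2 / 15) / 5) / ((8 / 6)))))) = 625 / 7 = 89.29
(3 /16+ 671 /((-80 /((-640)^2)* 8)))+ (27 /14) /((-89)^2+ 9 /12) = -1524057845069 /3548944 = -429439.81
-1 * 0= 0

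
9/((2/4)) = 18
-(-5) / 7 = 0.71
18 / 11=1.64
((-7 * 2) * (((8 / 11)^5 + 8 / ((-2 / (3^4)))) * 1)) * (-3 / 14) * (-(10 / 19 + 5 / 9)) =9647334860 / 9179907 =1050.92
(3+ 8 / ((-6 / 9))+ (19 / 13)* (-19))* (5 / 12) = -1195 / 78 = -15.32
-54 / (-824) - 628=-258709 / 412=-627.93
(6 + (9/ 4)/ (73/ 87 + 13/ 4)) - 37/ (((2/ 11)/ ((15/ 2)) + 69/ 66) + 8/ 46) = -311640171/ 13431697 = -23.20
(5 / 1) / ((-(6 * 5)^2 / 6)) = -1 / 30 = -0.03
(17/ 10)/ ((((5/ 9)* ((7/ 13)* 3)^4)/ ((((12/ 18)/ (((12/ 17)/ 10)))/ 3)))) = 8254129/ 5834430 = 1.41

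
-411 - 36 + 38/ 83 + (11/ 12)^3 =-63934391/ 143424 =-445.77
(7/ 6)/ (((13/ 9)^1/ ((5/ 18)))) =35/ 156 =0.22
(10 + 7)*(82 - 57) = 425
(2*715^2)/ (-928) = -511225/ 464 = -1101.78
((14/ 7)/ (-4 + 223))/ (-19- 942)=-2/ 210459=-0.00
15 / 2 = 7.50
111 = 111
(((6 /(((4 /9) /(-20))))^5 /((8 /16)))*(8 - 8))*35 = 0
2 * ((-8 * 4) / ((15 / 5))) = -64 / 3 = -21.33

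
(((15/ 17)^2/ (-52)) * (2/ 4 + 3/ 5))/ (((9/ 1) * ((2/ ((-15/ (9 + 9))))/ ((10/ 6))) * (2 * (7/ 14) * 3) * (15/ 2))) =275/ 4869072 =0.00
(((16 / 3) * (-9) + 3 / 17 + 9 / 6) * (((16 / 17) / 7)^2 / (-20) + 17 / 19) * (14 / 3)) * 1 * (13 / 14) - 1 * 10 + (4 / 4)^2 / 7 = -247363341 / 1306858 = -189.28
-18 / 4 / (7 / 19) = -171 / 14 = -12.21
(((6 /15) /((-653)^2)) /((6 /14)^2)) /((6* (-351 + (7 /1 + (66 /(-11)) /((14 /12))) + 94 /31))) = -10633 /4323493037790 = -0.00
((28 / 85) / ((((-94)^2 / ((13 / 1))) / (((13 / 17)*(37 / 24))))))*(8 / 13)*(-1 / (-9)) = 3367 / 86184135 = 0.00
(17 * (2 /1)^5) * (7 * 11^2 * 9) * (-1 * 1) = -4146912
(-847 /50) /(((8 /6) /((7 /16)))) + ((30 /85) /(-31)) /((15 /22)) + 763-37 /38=24237906129 /32041600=756.45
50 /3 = 16.67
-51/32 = -1.59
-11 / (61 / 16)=-176 / 61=-2.89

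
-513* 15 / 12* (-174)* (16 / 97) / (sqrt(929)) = 1785240* sqrt(929) / 90113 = 603.83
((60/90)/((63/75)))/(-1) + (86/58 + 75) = 138284/1827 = 75.69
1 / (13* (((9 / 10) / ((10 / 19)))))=100 / 2223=0.04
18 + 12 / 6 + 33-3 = 50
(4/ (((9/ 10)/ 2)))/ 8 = 10/ 9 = 1.11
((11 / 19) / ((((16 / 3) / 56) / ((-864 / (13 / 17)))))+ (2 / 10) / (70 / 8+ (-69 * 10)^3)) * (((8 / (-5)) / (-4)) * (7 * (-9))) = 1404405266876613288 / 8114172083875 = 173080.54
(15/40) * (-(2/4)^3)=-3/64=-0.05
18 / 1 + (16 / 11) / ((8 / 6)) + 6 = 276 / 11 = 25.09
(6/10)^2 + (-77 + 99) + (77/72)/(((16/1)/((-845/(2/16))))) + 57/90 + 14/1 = -1493449/3600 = -414.85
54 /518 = 0.10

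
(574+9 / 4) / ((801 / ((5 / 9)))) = 11525 / 28836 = 0.40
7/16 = 0.44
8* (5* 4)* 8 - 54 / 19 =24266 / 19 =1277.16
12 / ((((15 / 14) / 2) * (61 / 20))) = 7.34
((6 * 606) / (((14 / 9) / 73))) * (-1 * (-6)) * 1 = 7166556 / 7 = 1023793.71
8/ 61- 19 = -1151/ 61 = -18.87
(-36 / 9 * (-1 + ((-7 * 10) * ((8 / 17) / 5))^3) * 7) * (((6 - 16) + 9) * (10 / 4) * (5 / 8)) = -246722175 / 19652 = -12554.56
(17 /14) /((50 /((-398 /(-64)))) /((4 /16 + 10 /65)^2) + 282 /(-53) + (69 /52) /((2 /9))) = 587383524 /24161732815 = 0.02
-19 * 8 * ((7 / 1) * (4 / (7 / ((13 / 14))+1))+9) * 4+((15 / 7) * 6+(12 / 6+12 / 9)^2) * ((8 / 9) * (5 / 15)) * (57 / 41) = -6413135056 / 860139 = -7455.93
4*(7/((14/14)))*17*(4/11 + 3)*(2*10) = 352240/11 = 32021.82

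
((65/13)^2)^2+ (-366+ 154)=413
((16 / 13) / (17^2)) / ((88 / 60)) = 120 / 41327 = 0.00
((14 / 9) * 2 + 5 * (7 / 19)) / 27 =0.18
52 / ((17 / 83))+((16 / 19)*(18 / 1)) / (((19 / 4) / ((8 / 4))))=1597244 / 6137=260.26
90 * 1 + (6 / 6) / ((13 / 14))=1184 / 13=91.08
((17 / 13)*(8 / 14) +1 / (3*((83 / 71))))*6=6.19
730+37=767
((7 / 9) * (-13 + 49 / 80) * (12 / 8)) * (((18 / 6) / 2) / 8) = -6937 / 2560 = -2.71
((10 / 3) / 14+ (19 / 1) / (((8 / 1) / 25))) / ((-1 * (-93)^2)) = -10015 / 1453032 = -0.01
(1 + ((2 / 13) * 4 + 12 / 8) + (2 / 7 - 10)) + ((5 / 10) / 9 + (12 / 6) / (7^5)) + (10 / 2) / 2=-15901355 / 3932838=-4.04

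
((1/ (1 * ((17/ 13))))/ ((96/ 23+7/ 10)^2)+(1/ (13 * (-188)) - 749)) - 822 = -1570.97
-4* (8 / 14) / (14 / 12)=-96 / 49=-1.96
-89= -89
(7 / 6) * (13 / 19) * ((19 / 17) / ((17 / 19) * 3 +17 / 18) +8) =7974967 / 1202529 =6.63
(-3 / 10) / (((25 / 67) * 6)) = -67 / 500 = -0.13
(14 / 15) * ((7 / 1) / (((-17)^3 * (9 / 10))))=-196 / 132651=-0.00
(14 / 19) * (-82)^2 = 94136 / 19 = 4954.53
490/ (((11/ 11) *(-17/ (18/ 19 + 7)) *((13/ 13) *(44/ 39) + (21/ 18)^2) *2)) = -3462732/ 75259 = -46.01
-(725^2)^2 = -276281640625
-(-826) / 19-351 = -5843 / 19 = -307.53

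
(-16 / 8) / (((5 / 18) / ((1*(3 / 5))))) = -108 / 25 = -4.32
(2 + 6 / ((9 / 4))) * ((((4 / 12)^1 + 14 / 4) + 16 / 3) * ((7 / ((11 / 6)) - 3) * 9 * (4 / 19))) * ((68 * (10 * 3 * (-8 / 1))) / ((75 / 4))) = -1096704 / 19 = -57721.26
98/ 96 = 49/ 48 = 1.02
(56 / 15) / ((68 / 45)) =42 / 17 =2.47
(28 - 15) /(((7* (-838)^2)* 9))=13 /44241372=0.00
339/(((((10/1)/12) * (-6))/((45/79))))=-3051/79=-38.62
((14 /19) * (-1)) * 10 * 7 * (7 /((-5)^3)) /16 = 343 /1900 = 0.18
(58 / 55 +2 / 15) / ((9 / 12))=784 / 495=1.58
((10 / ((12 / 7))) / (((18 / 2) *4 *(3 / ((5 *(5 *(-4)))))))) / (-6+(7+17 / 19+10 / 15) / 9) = 475 / 444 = 1.07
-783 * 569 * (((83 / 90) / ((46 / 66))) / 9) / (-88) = 1369583 / 1840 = 744.34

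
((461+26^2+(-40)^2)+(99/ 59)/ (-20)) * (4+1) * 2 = 3229561/ 118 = 27369.16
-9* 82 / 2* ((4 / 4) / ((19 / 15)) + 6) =-47601 / 19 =-2505.32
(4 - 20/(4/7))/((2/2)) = -31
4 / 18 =2 / 9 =0.22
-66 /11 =-6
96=96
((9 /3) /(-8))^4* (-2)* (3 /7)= -243 /14336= -0.02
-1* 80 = -80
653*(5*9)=29385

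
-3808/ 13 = -292.92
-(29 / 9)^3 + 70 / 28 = -45133 / 1458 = -30.96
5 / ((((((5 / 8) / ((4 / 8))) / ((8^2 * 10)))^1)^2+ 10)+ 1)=262144 / 576717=0.45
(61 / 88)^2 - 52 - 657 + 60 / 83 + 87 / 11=-449854101 / 642752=-699.89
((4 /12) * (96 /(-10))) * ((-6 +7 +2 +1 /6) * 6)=-304 /5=-60.80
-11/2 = -5.50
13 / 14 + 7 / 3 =137 / 42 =3.26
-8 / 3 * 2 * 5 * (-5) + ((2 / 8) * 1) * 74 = 911 / 6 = 151.83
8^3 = 512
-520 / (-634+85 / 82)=42640 / 51903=0.82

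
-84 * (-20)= 1680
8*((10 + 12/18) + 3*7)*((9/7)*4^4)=583680/7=83382.86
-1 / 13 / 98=-1 / 1274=-0.00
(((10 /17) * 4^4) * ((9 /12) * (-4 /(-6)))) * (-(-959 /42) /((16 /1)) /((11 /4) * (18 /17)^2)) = 93160 /2673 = 34.85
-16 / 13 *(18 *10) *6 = -17280 / 13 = -1329.23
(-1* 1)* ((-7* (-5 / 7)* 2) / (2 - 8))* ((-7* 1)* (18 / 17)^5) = -22044960 / 1419857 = -15.53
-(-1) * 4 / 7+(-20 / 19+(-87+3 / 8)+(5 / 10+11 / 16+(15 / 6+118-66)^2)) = 6137857 / 2128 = 2884.33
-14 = -14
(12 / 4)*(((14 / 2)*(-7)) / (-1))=147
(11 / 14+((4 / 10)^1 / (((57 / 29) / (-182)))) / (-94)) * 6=221237 / 31255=7.08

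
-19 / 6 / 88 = -19 / 528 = -0.04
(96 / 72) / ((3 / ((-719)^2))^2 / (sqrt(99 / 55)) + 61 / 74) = 1289593006074910212884738696 / 797282162539555976208406623 - 5853814988611984 * sqrt(5) / 265760720846518658736135541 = 1.62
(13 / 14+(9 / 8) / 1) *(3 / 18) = 115 / 336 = 0.34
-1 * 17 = -17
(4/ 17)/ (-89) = -4/ 1513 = -0.00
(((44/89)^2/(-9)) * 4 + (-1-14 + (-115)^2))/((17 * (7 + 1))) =470859973/4847652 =97.13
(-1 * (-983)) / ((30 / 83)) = 81589 / 30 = 2719.63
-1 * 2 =-2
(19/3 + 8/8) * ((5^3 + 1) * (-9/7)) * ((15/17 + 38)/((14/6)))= -2355804/119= -19796.67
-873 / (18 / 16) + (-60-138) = -974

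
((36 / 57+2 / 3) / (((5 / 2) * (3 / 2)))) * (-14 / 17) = -4144 / 14535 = -0.29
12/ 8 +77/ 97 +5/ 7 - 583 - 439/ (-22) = -4182919/ 7469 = -560.04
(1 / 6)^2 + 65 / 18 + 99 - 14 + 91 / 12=866 / 9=96.22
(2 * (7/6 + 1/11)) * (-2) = -166/33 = -5.03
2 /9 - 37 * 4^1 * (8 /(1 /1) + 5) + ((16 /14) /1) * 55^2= 96602 /63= 1533.37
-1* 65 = -65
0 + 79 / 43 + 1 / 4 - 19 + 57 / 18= -7093 / 516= -13.75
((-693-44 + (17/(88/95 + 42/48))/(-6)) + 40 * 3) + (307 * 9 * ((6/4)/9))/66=-611.60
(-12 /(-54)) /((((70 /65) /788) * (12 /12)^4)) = 10244 /63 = 162.60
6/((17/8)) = 48/17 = 2.82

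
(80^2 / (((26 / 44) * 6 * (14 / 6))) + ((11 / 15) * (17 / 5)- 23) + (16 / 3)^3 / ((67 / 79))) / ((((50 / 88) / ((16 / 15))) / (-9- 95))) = -21602093151232 / 118715625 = -181965.04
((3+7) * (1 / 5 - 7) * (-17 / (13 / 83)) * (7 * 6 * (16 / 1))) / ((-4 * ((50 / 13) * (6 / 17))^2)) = -1261668226 / 1875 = -672889.72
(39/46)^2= 1521/2116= 0.72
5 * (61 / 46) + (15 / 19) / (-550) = 159328 / 24035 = 6.63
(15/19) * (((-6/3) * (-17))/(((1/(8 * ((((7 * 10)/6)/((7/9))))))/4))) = 244800/19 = 12884.21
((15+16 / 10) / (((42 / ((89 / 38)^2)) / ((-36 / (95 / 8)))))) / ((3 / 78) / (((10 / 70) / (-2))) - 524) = 34187036 / 2728338725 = 0.01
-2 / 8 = -1 / 4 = -0.25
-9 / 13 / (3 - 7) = 9 / 52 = 0.17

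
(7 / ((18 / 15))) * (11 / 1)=385 / 6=64.17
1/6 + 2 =13/6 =2.17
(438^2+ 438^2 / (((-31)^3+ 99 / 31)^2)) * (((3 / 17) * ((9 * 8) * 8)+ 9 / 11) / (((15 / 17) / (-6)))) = -313448955283655937378 / 2344947522731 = -133669923.21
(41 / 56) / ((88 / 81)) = 3321 / 4928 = 0.67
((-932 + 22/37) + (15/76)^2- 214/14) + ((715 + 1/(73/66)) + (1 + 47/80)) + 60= -169.16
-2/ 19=-0.11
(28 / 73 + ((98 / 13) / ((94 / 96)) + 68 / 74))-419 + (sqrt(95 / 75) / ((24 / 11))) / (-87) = -676625307 / 1650311-11*sqrt(285) / 31320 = -410.00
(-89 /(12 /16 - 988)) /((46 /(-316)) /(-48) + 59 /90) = 40498560 /295863029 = 0.14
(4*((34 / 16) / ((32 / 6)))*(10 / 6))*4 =85 / 8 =10.62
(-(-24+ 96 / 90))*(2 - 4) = -688 / 15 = -45.87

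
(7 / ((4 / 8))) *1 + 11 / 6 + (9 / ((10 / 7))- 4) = 272 / 15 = 18.13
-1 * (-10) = 10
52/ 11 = 4.73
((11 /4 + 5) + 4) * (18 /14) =423 /28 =15.11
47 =47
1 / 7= 0.14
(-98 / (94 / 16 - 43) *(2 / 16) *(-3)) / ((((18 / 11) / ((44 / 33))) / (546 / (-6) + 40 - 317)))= 296.82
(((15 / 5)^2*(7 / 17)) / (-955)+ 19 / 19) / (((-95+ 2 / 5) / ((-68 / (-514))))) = -32344 / 23218151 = -0.00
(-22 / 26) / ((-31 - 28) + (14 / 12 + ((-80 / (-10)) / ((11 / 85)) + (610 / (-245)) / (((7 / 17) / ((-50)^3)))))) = -249018 / 222437672717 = -0.00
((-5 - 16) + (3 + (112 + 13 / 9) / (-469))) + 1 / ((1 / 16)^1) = -9463 / 4221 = -2.24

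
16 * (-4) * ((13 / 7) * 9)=-7488 / 7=-1069.71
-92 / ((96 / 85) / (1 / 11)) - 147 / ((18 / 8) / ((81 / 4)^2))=-7074713 / 264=-26798.16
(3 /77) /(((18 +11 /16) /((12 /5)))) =576 /115115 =0.01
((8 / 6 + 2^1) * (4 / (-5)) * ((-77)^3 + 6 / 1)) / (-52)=-913054 / 39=-23411.64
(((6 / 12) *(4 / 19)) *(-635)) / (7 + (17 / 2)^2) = -5080 / 6023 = -0.84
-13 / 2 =-6.50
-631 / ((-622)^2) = -0.00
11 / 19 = 0.58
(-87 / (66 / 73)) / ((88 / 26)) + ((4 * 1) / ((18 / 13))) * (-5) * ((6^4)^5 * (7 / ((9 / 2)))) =-79521897448954948481 / 968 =-82150720505118748.43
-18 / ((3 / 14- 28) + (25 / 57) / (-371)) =761292 / 1175219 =0.65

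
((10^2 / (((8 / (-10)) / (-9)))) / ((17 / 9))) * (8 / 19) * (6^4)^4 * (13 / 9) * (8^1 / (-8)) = -330069859172352000 / 323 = -1021888108892730.65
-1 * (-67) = 67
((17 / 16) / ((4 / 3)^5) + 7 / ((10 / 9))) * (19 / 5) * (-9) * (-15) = 275353263 / 81920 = 3361.25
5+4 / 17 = 89 / 17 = 5.24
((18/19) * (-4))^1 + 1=-53/19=-2.79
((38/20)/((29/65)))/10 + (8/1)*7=32727/580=56.43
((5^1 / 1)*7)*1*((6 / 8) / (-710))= -21 / 568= -0.04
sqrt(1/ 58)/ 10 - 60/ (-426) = sqrt(58)/ 580 + 10/ 71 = 0.15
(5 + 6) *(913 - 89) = 9064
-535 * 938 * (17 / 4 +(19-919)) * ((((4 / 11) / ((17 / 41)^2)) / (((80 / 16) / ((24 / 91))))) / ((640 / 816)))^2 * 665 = 893654038365842664 / 147744025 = 6048664495.00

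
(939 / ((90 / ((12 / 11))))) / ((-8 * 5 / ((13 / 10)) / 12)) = -12207 / 2750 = -4.44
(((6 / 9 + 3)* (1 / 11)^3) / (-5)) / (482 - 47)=-1 / 789525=-0.00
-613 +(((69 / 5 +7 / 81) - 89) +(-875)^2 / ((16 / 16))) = 309799439 / 405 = 764936.89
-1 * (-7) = 7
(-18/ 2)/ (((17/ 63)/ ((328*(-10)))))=1859760/ 17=109397.65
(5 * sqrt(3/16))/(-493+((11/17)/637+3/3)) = -54145 * sqrt(3)/21311428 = -0.00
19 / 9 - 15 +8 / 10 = -544 / 45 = -12.09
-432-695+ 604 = -523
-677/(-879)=677/879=0.77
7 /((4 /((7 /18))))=49 /72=0.68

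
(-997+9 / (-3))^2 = 1000000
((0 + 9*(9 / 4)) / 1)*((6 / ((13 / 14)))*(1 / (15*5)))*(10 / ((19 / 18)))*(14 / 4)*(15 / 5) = 214326 / 1235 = 173.54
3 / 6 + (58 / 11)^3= 391555 / 2662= 147.09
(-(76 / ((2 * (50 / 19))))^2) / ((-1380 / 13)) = 1694173 / 862500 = 1.96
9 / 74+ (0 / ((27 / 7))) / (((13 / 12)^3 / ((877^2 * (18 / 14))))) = 0.12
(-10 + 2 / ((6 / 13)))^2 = 289 / 9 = 32.11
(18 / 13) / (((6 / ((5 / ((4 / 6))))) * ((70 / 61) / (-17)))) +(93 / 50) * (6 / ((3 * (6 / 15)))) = -29739 / 1820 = -16.34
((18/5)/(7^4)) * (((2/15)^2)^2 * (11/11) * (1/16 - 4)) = -2/1071875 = -0.00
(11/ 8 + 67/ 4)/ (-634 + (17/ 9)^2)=-2349/ 81704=-0.03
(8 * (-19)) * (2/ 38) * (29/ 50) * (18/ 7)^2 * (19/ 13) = -714096/ 15925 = -44.84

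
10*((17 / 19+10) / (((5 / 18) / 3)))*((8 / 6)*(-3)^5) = -7243344 / 19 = -381228.63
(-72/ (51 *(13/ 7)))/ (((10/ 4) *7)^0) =-168/ 221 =-0.76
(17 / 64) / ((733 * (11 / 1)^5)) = 17 / 7555224512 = 0.00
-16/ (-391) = 16/ 391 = 0.04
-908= -908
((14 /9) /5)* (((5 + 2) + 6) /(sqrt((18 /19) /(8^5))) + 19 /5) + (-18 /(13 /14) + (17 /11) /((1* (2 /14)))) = -237587 /32175 + 23296* sqrt(19) /135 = 744.80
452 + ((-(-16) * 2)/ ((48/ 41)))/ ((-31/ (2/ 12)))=126067/ 279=451.85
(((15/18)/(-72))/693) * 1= -5/299376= -0.00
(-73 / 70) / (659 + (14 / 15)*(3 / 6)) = -219 / 138488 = -0.00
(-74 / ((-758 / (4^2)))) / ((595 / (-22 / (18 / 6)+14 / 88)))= -140156 / 7441665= -0.02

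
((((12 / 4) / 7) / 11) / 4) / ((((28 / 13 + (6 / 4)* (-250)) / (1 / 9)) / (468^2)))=-237276 / 373219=-0.64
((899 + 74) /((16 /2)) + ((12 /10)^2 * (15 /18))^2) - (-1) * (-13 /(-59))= 1454767 /11800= 123.29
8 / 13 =0.62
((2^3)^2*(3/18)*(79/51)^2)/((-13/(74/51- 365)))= 3702860192/5173389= 715.75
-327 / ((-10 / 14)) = 2289 / 5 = 457.80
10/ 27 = 0.37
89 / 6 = 14.83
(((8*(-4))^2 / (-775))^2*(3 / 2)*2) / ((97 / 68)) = 3.67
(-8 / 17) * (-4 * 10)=18.82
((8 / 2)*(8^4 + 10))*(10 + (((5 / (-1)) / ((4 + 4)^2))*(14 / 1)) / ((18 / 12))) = 913585 / 6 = 152264.17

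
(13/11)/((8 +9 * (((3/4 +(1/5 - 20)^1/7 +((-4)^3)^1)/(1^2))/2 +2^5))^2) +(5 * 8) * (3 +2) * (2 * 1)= 633039600/1580051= 400.65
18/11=1.64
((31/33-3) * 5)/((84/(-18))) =170/77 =2.21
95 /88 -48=-4129 /88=-46.92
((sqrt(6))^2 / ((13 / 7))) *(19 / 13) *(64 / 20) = 12768 / 845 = 15.11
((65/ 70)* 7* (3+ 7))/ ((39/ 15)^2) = 125/ 13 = 9.62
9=9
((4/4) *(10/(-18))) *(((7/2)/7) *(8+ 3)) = -55/18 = -3.06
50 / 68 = 25 / 34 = 0.74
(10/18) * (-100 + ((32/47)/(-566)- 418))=-34449670/119709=-287.78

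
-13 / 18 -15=-283 / 18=-15.72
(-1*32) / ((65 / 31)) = -992 / 65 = -15.26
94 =94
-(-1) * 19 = 19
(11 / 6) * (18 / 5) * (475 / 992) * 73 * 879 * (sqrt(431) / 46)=201163545 * sqrt(431) / 45632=91520.51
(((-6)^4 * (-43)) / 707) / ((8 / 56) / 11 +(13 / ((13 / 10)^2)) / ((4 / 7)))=-166023 / 28381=-5.85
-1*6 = -6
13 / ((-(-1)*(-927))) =-13 / 927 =-0.01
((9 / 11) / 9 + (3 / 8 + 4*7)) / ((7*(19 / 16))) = 5010 / 1463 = 3.42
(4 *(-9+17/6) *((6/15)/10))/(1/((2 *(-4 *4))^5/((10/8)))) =9932111872/375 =26485631.66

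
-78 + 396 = 318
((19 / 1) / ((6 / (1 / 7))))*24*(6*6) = 2736 / 7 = 390.86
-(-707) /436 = 707 /436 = 1.62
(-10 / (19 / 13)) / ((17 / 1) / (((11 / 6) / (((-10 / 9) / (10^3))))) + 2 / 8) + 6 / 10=-2099913 / 75145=-27.94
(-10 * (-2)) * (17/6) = 170/3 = 56.67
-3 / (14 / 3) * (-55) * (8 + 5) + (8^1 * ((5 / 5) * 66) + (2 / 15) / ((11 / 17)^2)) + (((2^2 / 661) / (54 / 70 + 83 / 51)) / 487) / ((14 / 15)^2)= 1235844016575976 / 1250903239905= 987.96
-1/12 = -0.08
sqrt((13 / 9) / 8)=sqrt(26) / 12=0.42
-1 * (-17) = 17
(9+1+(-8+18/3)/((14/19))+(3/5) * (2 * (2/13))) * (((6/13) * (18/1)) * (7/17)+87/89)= 294050889/8949395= 32.86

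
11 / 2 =5.50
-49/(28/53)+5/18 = -3329/36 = -92.47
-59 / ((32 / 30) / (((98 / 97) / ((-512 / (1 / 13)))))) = 43365 / 5165056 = 0.01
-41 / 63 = -0.65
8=8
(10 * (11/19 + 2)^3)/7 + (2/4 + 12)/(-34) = 11257285/466412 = 24.14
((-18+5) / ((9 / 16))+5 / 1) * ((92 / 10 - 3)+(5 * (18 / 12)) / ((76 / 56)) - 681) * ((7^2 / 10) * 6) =507821447 / 1425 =356365.93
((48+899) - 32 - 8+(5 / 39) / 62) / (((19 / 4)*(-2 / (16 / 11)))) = -35090096 / 252681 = -138.87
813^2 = 660969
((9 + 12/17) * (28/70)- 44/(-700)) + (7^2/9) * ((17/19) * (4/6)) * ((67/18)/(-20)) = 183551371/54942300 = 3.34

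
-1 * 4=-4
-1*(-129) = 129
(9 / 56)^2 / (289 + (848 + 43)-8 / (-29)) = 2349 / 107339008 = 0.00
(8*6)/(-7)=-48/7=-6.86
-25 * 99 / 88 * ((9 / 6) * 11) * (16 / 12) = -2475 / 4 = -618.75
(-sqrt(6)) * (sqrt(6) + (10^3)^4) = -1000000000000 * sqrt(6) - 6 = -2449489742789.18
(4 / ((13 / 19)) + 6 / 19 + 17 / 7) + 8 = 16.59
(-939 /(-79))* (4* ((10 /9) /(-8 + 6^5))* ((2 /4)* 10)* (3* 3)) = 23475 /76709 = 0.31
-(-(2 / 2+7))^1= 8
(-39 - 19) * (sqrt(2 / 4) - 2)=116 - 29 * sqrt(2)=74.99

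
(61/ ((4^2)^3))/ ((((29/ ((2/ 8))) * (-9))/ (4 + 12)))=-61/ 267264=-0.00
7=7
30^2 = 900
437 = 437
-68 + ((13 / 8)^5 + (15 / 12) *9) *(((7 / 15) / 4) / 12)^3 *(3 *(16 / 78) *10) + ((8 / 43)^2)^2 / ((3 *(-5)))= -462043876774061155541 / 6794767672698470400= -68.00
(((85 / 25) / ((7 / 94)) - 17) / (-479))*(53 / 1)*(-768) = 2435.20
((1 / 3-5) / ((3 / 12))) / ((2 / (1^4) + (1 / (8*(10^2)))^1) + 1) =-6.22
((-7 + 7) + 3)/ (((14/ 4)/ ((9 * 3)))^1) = 23.14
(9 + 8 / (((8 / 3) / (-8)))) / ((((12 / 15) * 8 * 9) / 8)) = -25 / 12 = -2.08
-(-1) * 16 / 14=1.14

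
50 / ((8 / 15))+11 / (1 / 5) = 595 / 4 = 148.75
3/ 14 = 0.21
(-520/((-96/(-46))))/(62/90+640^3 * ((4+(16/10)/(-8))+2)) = -22425/136839168062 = -0.00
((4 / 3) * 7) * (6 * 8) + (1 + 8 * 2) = 465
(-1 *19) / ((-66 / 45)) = 285 / 22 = 12.95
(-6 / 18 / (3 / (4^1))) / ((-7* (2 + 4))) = 2 / 189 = 0.01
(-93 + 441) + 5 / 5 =349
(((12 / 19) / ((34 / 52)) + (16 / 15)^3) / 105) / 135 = 0.00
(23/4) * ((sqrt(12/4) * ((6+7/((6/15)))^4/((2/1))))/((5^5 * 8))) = 112232663 * sqrt(3)/3200000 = 60.75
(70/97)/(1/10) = 700/97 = 7.22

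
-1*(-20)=20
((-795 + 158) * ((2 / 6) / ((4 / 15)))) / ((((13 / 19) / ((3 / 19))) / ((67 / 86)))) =-49245 / 344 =-143.15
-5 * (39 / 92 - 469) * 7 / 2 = 1508815 / 184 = 8200.08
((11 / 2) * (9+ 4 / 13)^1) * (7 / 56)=1331 / 208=6.40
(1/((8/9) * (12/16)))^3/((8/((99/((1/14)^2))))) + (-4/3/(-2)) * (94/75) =29472833/3600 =8186.90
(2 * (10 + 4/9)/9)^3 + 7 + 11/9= 11014298/531441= 20.73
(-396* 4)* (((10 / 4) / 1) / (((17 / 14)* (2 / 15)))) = -415800 / 17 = -24458.82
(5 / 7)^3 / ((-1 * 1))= -125 / 343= -0.36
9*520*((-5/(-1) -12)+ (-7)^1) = -65520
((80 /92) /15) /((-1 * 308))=-0.00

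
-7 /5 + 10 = 43 /5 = 8.60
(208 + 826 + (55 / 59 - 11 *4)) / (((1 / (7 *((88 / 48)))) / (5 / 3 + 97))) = 666267140 / 531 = 1254740.38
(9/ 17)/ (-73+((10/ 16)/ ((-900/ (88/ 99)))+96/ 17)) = -14580/ 1854917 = -0.01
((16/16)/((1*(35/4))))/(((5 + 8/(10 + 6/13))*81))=34/138915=0.00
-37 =-37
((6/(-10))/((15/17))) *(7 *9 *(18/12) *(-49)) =157437/50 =3148.74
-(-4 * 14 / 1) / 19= 56 / 19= 2.95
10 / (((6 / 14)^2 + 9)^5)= 282475249 / 1845281250000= 0.00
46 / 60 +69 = 2093 / 30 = 69.77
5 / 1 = 5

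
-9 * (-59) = 531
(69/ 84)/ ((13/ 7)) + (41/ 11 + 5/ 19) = 48175/ 10868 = 4.43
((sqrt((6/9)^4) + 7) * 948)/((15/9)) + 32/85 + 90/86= 15481933/3655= 4235.82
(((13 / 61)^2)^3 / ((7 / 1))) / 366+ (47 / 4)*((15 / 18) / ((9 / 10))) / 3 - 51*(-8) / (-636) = 1127656999035530431 / 377770259861068284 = 2.99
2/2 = 1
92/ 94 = 46/ 47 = 0.98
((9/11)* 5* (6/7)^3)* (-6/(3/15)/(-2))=145800/3773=38.64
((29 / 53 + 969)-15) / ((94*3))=3.38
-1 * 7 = -7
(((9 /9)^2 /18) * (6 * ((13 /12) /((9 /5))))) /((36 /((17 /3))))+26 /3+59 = 2368897 /34992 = 67.70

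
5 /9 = 0.56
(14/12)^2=49/36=1.36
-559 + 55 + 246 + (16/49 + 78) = -8804/49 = -179.67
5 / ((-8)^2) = 5 / 64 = 0.08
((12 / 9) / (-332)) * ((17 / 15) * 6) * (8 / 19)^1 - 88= -88.01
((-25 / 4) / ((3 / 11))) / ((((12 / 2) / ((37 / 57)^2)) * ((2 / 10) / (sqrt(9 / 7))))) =-1882375 * sqrt(7) / 545832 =-9.12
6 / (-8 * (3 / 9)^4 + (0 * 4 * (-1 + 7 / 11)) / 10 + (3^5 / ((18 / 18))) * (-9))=-0.00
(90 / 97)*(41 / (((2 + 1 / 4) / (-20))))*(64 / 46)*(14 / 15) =-2938880 / 6693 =-439.10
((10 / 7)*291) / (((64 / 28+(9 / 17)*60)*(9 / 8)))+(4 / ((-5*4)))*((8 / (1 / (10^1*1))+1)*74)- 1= -18066061 / 15195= -1188.95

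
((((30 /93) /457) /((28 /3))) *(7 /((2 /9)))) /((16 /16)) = 135 /56668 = 0.00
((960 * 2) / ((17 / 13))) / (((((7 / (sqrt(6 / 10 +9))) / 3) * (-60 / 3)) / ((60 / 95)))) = -179712 * sqrt(15) / 11305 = -61.57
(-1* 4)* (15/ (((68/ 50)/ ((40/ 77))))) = -30000/ 1309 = -22.92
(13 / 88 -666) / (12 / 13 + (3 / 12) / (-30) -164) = 11426025 / 2798543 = 4.08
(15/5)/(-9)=-1/3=-0.33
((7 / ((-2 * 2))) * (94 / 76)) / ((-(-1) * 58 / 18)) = -2961 / 4408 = -0.67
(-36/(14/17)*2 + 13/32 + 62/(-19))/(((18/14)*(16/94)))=-2006665/4864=-412.55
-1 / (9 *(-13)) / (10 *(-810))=-1 / 947700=-0.00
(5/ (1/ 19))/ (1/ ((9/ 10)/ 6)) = 57/ 4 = 14.25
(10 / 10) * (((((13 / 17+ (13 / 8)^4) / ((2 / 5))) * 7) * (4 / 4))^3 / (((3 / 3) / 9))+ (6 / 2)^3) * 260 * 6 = 11768693908896472173397785 / 337618789203968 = 34857935296.33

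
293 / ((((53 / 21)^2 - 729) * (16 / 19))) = -2455047 / 5098880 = -0.48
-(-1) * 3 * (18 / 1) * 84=4536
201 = 201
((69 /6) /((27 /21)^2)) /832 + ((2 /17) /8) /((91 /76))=331105 /16039296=0.02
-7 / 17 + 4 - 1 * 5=-24 / 17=-1.41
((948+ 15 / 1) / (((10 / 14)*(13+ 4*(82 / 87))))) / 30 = 195489 / 72950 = 2.68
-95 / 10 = -9.50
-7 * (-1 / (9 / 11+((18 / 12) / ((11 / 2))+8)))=77 / 100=0.77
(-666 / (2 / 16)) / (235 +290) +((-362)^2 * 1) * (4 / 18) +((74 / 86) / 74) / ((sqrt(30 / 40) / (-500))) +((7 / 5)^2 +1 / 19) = 871199132 / 29925 -500 * sqrt(3) / 129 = 29106.04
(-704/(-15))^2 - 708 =336316/225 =1494.74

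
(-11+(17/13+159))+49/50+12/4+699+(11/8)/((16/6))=17738309/20800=852.80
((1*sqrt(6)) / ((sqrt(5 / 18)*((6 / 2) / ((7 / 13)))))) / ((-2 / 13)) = -7*sqrt(15) / 5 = -5.42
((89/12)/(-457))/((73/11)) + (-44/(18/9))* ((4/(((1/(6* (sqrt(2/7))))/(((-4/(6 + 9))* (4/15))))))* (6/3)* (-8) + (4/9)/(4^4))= -45056* sqrt(14)/525- 390467/9607968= -321.15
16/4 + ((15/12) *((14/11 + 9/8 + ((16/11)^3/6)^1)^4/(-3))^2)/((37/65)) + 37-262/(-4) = 1363.31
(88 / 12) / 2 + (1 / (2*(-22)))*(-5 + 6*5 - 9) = 109 / 33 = 3.30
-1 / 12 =-0.08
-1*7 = -7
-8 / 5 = -1.60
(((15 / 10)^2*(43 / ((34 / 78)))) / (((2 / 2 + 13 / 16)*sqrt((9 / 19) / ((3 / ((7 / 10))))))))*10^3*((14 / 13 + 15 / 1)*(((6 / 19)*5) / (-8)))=-63855000*sqrt(3990) / 3451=-1168789.76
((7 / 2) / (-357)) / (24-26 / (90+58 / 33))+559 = 1023671906 / 1831257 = 559.00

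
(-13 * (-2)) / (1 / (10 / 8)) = 65 / 2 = 32.50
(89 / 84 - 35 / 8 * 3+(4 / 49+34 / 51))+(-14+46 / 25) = -23.48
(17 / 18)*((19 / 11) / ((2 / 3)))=323 / 132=2.45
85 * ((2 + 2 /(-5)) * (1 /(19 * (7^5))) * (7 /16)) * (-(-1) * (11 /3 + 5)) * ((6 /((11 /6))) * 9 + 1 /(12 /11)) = 46631 /950796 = 0.05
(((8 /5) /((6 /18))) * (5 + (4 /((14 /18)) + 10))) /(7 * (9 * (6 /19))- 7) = 64296 /8575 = 7.50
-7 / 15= -0.47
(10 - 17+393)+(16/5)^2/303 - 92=2227306/7575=294.03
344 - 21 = 323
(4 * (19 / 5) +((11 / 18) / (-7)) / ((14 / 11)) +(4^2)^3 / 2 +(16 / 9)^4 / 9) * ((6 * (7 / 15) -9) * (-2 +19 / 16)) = 48139782559817 / 4629441600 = 10398.62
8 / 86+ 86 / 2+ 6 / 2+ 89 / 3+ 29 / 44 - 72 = 25081 / 5676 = 4.42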